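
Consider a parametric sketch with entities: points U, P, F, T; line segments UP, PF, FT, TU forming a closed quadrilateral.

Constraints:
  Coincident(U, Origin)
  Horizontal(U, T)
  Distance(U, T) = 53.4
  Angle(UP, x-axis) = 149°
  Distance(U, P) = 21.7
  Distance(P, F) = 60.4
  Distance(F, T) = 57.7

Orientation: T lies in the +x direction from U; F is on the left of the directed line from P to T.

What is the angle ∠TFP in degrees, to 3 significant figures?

76.2°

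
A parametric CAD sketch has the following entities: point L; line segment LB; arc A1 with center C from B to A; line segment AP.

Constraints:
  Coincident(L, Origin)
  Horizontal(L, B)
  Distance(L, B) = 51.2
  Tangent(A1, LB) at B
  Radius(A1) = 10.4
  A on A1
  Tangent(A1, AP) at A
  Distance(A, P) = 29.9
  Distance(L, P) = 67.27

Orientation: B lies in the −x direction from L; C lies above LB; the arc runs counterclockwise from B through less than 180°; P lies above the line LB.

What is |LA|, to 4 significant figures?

43.90

Checks: ∠(CB, BL) = 90.00° ✓; |CB| = 10.40 ✓; |CA| = 10.40 ✓; ∠(CA, AP) = 90.00° ✓; |AP| = 29.90 ✓; |LP| = 67.27 ✓.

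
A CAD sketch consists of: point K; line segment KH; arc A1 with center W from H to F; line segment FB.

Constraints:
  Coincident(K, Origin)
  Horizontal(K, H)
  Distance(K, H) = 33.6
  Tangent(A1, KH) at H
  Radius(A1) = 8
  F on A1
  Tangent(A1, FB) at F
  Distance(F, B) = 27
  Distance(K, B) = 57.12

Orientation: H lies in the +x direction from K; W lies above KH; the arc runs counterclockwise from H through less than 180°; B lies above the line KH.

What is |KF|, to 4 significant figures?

41.95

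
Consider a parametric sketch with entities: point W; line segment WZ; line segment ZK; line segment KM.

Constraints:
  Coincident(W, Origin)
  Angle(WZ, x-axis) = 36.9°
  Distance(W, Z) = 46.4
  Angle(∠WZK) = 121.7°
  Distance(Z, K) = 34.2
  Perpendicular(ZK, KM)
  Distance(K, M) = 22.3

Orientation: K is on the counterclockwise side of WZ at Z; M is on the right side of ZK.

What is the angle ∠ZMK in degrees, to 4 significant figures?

56.89°

W is at the origin; WZ runs at 36.9° with length 46.4, so Z = 46.4·(cos 36.9°, sin 36.9°) = (37.11, 27.86). ∠WZK = 121.7°, so ZK runs at 36.9° + (180° − 121.7°) = 95.20° from the x-axis; with |ZK| = 34.2, K = Z + 34.2·(cos 95.20°, sin 95.20°) = (34.01, 61.92). ZK ⟂ KM; with |KM| = 22.3 on the right of ZK, M = K + 22.3·(0.9959, 0.09063) = (56.21, 63.94). Then cos ∠ZMK = MZ·MK / (|MZ||MK|), giving 56.89°.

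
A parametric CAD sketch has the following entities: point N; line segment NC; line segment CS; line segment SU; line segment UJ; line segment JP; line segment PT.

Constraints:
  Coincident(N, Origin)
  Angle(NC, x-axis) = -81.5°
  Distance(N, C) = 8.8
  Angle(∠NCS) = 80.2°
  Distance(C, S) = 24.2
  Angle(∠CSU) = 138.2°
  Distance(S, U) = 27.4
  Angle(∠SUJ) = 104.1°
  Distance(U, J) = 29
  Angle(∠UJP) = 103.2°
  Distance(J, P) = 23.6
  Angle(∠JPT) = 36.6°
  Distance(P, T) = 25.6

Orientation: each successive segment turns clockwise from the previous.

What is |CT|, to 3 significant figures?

42.8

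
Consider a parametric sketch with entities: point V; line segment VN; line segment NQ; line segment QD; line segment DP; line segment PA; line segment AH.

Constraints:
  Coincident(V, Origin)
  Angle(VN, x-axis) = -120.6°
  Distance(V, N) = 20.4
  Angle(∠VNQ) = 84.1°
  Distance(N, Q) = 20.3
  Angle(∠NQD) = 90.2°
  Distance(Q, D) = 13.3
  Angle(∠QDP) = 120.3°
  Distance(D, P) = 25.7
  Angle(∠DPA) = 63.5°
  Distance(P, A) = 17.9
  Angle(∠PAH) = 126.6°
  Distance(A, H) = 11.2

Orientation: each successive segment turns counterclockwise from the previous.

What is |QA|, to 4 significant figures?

24.84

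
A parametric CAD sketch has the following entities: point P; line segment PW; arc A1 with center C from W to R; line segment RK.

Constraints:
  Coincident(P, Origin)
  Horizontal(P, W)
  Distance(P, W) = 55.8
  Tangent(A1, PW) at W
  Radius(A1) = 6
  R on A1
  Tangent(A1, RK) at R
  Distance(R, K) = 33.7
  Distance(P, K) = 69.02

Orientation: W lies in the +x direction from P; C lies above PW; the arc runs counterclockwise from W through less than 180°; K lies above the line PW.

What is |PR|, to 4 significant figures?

62.11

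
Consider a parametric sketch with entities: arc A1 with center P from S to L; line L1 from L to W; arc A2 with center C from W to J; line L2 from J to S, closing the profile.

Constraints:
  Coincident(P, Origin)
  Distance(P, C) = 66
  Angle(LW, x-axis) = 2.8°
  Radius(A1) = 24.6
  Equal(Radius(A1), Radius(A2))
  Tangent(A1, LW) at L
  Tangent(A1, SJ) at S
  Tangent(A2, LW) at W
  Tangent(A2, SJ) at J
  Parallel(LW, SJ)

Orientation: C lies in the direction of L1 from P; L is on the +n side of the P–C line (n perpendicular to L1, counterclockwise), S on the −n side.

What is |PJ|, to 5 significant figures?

70.436

The slot axis is L1's direction at 2.8°, so u = (cos 2.8°, sin 2.8°) = (0.99881, 0.048850) and n = (−sin 2.8°, cos 2.8°) = (-0.048850, 0.99881). P is at the origin and C lies 66.0 along u from P, so C = 66.0·u = (65.921, 3.2241). Tangency of A1 to both parallel lines with radius 24.6 puts L and S at P ± 24.6·n: L = (-1.2017, 24.571), S = (1.2017, -24.571). Equal radii place W and J the same way about C: W = C + 24.6·n = (64.720, 27.795), J = C − 24.6·n = (67.123, -21.347). Then |PJ| = |J − P| = 70.436.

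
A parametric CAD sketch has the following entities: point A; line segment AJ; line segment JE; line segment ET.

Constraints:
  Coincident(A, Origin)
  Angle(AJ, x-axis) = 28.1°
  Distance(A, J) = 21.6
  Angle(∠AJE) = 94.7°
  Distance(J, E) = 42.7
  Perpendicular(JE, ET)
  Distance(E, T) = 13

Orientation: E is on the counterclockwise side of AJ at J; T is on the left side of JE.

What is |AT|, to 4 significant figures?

45.28

A is at the origin; AJ runs at 28.1° with length 21.6, so J = 21.6·(cos 28.1°, sin 28.1°) = (19.05, 10.17). ∠AJE = 94.7°, so JE runs at 28.1° + (180° − 94.7°) = 113.4° from the x-axis; with |JE| = 42.7, E = J + 42.7·(cos 113.4°, sin 113.4°) = (2.096, 49.36). JE is perpendicular to ET; with |ET| = 13.0 on the left of JE, T = E + 13.0·(-0.9178, -0.3971) = (-9.835, 44.20). Then |AT| = |T − A| = 45.28.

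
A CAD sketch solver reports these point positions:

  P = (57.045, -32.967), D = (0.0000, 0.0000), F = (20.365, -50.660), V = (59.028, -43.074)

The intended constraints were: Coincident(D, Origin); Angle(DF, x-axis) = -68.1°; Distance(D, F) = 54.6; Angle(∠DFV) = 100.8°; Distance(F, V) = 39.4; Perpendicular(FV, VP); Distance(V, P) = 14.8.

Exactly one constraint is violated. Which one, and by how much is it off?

Distance(V, P) = 14.8 — off by 4.50.

D = (0.00, 0.00) ✓; DF at -68.10° ✓; |DF| = 54.60 ✓; ∠DFV = 100.8° ✓; |FV| = 39.40 ✓; ∠(FV, VP) = 90.00° ✓; |VP| = 10.30 ✗.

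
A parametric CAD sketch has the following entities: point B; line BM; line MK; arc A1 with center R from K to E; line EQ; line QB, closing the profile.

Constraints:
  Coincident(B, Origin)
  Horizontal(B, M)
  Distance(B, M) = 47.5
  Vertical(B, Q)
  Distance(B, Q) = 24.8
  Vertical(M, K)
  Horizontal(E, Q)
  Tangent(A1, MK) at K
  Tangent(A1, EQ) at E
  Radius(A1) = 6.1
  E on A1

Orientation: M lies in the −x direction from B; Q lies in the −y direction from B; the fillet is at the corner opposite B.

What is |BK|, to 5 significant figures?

51.048

B is at the origin; B and M share the same y with |BM| = 47.5 and M on the −x side, so M = (-47.500, 0.0000). BQ is vertical with |BQ| = 24.8 and Q on the −y side, so Q = (0.0000, -24.800). The virtual corner opposite B is at (-47.500, -24.800). A1 meets MK tangentially, so RK is at right angles to MK and the tangent condition forces RE to be normal to EQ, with radius 6.1, so the center R sits 6.1 in from both sides at R = (-41.400, -18.700). That places the tangent points at K = (-47.500, -18.700) on MK and E = (-41.400, -24.800) on EQ. Then |BK| = |K − B| = 51.048.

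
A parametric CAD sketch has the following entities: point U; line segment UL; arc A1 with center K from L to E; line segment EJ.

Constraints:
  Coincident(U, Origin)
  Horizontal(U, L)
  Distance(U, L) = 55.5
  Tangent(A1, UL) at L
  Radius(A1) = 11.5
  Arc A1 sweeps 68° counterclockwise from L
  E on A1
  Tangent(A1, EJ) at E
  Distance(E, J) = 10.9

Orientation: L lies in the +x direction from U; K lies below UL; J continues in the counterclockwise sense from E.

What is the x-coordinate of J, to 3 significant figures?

40.8

On A1, L sits at bearing 90° from K; a 68° counterclockwise sweep puts E at bearing 158°, so E = K + 11.5·(cos 158°, sin 158°) = (44.8, -7.19). The tangent condition forces KE to be normal to EJ, so EJ runs along (−sin 158°, cos 158°); with |EJ| = 10.9, J = (40.8, -17.3). So J.x = 40.8.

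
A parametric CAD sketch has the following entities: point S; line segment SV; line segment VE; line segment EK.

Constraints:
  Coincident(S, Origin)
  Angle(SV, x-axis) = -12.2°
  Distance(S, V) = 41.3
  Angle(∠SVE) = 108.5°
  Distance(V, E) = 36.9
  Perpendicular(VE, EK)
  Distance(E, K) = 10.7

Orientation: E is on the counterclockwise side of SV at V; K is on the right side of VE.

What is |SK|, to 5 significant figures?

70.619

S is at the origin; SV runs at -12.2° with length 41.3, so V = 41.3·(cos -12.2°, sin -12.2°) = (40.367, -8.7277). ∠SVE = 108.5°, so VE runs at -12.2° + (180° − 108.5°) = 59.300° from the x-axis; with |VE| = 36.9, E = V + 36.9·(cos 59.300°, sin 59.300°) = (59.206, 23.001). VE ⟂ EK; with |EK| = 10.7 on the right of VE, K = E + 10.7·(0.85985, -0.51054) = (68.407, 17.538). Then |SK| = |K − S| = 70.619.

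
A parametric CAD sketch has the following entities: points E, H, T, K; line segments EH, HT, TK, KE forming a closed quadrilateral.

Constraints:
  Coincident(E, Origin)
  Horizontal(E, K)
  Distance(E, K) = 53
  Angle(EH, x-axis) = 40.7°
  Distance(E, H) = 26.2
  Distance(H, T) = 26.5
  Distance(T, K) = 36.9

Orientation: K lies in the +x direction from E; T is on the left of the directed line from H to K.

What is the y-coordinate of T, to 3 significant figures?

34.5

Checks: |HT| = 26.50 ✓; |TK| = 36.90 ✓.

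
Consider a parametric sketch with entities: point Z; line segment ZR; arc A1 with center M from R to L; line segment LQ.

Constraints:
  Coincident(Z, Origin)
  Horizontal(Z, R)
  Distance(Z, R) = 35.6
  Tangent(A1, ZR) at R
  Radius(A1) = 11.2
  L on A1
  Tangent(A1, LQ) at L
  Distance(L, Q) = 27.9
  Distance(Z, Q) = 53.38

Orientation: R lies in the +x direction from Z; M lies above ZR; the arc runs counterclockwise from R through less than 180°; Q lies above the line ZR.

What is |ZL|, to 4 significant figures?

48.44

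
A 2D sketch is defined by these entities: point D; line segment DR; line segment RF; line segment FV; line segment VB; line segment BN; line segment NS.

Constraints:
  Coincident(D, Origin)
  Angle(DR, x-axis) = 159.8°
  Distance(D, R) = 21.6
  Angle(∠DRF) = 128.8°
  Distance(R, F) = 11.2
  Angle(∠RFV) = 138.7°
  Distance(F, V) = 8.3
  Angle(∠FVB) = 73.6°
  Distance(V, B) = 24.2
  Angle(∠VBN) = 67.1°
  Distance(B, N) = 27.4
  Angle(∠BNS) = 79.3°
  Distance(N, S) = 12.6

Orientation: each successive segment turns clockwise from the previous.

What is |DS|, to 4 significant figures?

31.32

D is at the origin; DR runs at 159.8° with length 21.6, so R = (-20.27, 7.458). ∠DRF = 128.8° gives RF at 108.6° from the x-axis; with |RF| = 11.2, F = (-23.84, 18.07). ∠RFV = 138.7° gives FV at 67.30° from the x-axis; with |FV| = 8.3, V = (-20.64, 25.73). ∠FVB = 73.6° gives VB at -39.10° from the x-axis; with |VB| = 24.2, B = (-1.860, 10.47). ∠VBN = 67.1° gives BN at -152.0° from the x-axis; with |BN| = 27.4, N = (-26.05, -2.395). ∠BNS = 79.3° gives NS at 107.3° from the x-axis; with |NS| = 12.6, S = (-29.80, 9.635). Then |DS| = |S − D| = 31.32.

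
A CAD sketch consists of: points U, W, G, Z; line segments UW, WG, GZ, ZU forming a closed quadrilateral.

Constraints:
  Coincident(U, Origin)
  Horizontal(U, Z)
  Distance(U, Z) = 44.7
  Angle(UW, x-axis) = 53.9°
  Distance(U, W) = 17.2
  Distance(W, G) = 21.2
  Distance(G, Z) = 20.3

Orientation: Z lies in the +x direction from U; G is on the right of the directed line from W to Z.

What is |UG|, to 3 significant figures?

24.5

Checks: |WG| = 21.20 ✓; |GZ| = 20.30 ✓.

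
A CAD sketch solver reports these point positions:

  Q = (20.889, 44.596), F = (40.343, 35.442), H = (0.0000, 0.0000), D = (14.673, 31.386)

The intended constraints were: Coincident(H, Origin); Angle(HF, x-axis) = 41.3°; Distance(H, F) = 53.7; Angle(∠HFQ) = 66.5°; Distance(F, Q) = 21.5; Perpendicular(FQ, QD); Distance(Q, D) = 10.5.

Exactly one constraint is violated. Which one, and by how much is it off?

Distance(Q, D) = 10.5 — off by 4.10.

H = (0.00, 0.00) ✓; HF at 41.30° ✓; |HF| = 53.70 ✓; ∠HFQ = 66.50° ✓; |FQ| = 21.50 ✓; ∠(FQ, QD) = 90.00° ✓; |QD| = 14.60 ✗.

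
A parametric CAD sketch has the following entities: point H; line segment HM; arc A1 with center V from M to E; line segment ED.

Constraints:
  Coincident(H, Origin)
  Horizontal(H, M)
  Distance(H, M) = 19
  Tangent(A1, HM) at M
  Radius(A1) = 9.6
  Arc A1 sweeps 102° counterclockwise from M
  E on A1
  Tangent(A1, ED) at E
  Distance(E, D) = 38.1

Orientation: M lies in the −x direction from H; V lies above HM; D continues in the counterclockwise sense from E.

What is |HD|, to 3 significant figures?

51.9

H is at the origin; HM is horizontal with |HM| = 19.0 and M on the −x side, so M = (-19.0, 0.00). Since A1 is tangent to HM there, VM ⟂ HM, so V = M + (0, 9.6) = (-19.0, 9.60). On A1, M sits at bearing -90° from V; a 102° counterclockwise sweep puts E at bearing 12°, so E = V + 9.6·(cos 12°, sin 12°) = (-9.61, 11.6). A1 meets ED tangentially, so VE is at right angles to ED, so ED runs along (−sin 12°, cos 12°); with |ED| = 38.1, D = (-17.5, 48.9). Then |HD| = |D − H| = 51.9.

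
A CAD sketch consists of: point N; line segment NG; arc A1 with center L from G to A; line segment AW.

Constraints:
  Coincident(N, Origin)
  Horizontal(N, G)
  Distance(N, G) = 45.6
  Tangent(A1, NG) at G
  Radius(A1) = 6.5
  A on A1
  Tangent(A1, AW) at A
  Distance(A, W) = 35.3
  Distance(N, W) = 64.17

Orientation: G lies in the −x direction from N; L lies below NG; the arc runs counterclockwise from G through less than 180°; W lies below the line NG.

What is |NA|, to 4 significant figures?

52.56

Checks: ∠(LG, GN) = 90.00° ✓; |LG| = 6.500 ✓; |LA| = 6.500 ✓; ∠(LA, AW) = 90.00° ✓; |AW| = 35.30 ✓; |NW| = 64.17 ✓.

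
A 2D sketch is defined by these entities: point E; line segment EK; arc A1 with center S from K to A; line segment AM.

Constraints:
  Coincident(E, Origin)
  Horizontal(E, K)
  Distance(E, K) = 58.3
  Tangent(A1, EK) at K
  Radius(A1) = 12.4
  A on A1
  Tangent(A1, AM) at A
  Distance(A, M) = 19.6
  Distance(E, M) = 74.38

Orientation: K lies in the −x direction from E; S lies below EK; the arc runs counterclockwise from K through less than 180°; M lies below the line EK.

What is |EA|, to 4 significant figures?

72.00

E is at the origin; EK is horizontal with |EK| = 58.3 and K on the −x side, so K = (-58.30, 0.000). The tangent condition forces SK to be normal to EK, so S = K + (0, -12.4) = (-58.30, -12.40). Since SA ⟂ AM (tangency), |SM| = √(12.4² + 19.6²) = 23.19 regardless of where A sits on A1. So M lies on both circle(E, 74.38) and circle(S, 23.19); the below-EK intersection is M = (-66.01, -34.27). A is the foot of the tangent from M: A = (-70.39, -15.17).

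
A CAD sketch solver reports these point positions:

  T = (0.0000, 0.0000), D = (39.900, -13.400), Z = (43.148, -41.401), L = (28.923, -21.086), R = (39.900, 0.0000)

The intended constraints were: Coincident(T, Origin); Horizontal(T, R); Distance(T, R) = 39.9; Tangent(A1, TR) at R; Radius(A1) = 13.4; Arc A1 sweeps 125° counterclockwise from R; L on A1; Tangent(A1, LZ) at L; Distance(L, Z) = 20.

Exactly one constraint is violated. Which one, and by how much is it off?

Distance(L, Z) = 20 — off by 4.80.

T = (0.00, 0.00) ✓; T.y = 0.00, R.y = 0.00 ✓; |TR| = 39.90 ✓; ∠(DR, RT) = 90.00° ✓; |DR| = 13.40 ✓; bearing(D→L) − bearing(D→R) = 125.0° ✓; |DL| = 13.40 ✓; ∠(DL, LZ) = 90.00° ✓; |LZ| = 24.80 ✗.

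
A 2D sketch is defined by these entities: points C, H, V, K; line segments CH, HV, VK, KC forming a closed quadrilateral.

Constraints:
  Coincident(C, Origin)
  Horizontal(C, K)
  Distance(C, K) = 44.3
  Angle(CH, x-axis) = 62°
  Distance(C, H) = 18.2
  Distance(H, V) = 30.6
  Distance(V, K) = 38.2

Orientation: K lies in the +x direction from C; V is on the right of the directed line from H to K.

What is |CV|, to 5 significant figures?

17.074

C is at the origin; CK is horizontal with |CK| = 44.3 and K in +x, so K = (44.3, 0). CH runs at 62.0° with |CH| = 18.2, so H = (8.5444, 16.070). V is determined by |HV| = 30.6 and |VK| = 38.2 together: it lies at the intersection of circle(H, 30.6) and circle(K, 38.2). With |HK| = 39.201, the foot of the radical line on HK is 12.931 from H and the perpendicular offset is √(30.6² − 12.931²) = 27.733. Taking the right-of-HK solution: V = (8.9702, -14.527).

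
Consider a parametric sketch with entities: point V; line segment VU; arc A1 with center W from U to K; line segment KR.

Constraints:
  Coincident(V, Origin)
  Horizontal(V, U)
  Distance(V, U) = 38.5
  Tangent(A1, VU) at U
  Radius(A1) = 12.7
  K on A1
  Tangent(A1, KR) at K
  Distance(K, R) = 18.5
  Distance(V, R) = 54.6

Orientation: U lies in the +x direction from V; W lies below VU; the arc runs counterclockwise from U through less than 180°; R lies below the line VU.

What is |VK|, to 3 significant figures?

36.3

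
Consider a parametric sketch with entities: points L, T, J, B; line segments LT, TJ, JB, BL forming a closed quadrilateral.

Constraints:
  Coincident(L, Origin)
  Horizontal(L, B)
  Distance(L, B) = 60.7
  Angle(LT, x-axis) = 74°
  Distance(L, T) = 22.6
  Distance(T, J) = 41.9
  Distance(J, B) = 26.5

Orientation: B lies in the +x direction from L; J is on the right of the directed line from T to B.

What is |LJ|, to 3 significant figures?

36.5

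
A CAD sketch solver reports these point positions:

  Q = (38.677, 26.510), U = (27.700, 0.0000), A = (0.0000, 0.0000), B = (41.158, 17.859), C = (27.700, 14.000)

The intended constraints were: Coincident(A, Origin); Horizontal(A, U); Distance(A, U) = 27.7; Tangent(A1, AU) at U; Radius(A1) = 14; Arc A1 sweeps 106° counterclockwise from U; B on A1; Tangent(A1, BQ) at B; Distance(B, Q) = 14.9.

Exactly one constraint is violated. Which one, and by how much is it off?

Distance(B, Q) = 14.9 — off by 5.90.

A = (0.00, 0.00) ✓; A.y = 0.00, U.y = 0.00 ✓; |AU| = 27.70 ✓; ∠(CU, UA) = 90.00° ✓; |CU| = 14.00 ✓; bearing(C→B) − bearing(C→U) = 106.0° ✓; |CB| = 14.00 ✓; ∠(CB, BQ) = 90.00° ✓; |BQ| = 9.000 ✗.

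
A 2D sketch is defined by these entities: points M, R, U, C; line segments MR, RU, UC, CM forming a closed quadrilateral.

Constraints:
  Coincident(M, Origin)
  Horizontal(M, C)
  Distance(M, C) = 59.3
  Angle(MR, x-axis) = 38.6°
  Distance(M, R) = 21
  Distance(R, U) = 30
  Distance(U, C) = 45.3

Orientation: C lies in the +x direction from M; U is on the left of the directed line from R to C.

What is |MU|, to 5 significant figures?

50.531

Checks: |RU| = 30.00 ✓; |UC| = 45.30 ✓.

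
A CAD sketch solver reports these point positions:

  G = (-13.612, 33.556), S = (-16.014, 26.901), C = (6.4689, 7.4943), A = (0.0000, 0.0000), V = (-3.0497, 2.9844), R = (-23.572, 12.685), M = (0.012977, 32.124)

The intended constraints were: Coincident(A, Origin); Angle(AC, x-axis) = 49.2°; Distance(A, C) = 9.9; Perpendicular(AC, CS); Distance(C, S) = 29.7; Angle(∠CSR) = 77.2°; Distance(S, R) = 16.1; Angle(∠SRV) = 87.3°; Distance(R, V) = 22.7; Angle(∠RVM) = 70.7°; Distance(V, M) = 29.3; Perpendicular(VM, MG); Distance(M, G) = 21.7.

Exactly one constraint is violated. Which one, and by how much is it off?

Distance(M, G) = 21.7 — off by 8.00.

A = (0.00, 0.00) ✓; AC at 49.20° ✓; |AC| = 9.900 ✓; ∠(AC, CS) = 90.00° ✓; |CS| = 29.70 ✓; ∠CSR = 77.20° ✓; |SR| = 16.10 ✓; ∠SRV = 87.30° ✓; |RV| = 22.70 ✓; ∠RVM = 70.70° ✓; |VM| = 29.30 ✓; ∠(VM, MG) = 90.00° ✓; |MG| = 13.70 ✗.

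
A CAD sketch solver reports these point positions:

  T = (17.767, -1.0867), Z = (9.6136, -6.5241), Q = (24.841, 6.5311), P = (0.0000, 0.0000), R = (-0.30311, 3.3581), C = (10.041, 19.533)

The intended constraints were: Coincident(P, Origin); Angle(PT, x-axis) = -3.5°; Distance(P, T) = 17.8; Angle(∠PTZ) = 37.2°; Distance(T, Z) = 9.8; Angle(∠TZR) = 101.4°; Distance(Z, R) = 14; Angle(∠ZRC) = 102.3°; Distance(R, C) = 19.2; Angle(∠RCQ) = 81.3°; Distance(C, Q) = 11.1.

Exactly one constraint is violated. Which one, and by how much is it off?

Distance(C, Q) = 11.1 — off by 8.60.

P = (0.00, 0.00) ✓; PT at -3.500° ✓; |PT| = 17.80 ✓; ∠PTZ = 37.20° ✓; |TZ| = 9.800 ✓; ∠TZR = 101.4° ✓; |ZR| = 14.00 ✓; ∠ZRC = 102.3° ✓; |RC| = 19.20 ✓; ∠RCQ = 81.30° ✓; |CQ| = 19.70 ✗.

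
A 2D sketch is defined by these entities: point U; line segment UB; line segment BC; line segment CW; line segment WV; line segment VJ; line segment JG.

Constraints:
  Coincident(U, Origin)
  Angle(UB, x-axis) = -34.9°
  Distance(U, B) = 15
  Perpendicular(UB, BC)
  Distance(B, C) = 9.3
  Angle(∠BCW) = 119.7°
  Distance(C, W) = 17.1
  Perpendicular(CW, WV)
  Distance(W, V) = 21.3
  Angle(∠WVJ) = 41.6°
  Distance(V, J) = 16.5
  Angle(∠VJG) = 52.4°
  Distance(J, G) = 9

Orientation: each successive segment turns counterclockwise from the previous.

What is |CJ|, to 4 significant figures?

10.87

U is at the origin; UB runs at -34.9° with length 15.0, so B = (12.30, -8.582). The perpendicularity gives BC at right angles to UB, so BC runs at 55.10°; with |BC| = 9.3, C = (17.62, -0.9548). ∠BCW = 119.7° gives CW at 115.4° from the x-axis; with |CW| = 17.1, W = (10.29, 14.49). CW ⟂ WV, so WV runs at -154.6°; with |WV| = 21.3, V = (-8.953, 5.356). ∠WVJ = 41.6° gives VJ at -16.20° from the x-axis; with |VJ| = 16.5, J = (6.892, 0.7526). Then |CJ| = |J − C| = 10.87.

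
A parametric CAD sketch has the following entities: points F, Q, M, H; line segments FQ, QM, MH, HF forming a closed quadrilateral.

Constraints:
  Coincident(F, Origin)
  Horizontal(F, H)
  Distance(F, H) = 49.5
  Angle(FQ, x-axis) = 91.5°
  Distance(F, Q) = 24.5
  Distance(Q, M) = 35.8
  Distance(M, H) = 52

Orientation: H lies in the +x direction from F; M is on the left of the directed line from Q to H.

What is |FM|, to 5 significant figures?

54.294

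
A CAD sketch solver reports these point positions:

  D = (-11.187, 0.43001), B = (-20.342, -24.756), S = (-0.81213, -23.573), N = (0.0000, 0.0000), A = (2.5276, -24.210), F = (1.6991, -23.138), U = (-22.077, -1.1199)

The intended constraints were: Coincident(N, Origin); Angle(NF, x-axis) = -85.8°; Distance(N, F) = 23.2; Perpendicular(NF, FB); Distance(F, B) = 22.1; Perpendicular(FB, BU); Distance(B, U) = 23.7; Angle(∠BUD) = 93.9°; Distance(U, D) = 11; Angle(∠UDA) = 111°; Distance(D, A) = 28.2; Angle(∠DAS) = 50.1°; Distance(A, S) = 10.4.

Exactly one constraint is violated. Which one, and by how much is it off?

Distance(A, S) = 10.4 — off by 7.00.

N = (0.00, 0.00) ✓; NF at -85.80° ✓; |NF| = 23.20 ✓; ∠(NF, FB) = 90.00° ✓; |FB| = 22.10 ✓; ∠(FB, BU) = 90.00° ✓; |BU| = 23.70 ✓; ∠BUD = 93.90° ✓; |UD| = 11.00 ✓; ∠UDA = 111.0° ✓; |DA| = 28.20 ✓; ∠DAS = 50.10° ✓; |AS| = 3.400 ✗.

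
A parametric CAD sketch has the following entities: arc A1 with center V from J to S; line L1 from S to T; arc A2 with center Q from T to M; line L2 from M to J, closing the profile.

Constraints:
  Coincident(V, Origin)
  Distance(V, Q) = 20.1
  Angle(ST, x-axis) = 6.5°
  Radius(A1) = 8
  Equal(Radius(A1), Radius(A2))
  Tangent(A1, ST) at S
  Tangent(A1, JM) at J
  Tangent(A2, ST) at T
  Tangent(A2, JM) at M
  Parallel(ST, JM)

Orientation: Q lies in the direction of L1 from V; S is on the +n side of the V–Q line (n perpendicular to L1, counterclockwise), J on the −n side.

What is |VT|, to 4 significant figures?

21.63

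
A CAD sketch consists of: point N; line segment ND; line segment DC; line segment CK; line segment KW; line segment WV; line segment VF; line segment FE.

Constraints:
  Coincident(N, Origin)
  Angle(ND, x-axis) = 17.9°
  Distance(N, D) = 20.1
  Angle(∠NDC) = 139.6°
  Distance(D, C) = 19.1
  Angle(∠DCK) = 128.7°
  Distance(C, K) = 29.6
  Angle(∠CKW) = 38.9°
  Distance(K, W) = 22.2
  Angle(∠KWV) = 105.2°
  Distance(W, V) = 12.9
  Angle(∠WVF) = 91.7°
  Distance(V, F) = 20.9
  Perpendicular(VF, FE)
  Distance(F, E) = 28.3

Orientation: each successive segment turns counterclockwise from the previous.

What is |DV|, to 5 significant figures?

16.237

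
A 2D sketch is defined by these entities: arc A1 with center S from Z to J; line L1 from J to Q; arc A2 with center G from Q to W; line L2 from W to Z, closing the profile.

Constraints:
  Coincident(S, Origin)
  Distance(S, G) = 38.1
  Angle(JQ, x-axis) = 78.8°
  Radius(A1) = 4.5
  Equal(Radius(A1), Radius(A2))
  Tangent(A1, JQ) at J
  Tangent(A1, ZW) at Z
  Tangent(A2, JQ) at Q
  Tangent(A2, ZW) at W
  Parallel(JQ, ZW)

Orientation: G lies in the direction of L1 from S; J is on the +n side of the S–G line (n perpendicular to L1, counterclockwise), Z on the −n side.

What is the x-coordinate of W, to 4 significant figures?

11.81

The slot axis is L1's direction at 78.8°, so u = (cos 78.8°, sin 78.8°) = (0.1942, 0.9810) and n = (−sin 78.8°, cos 78.8°) = (-0.9810, 0.1942). S is at the origin and G lies 38.1 along u from S, so G = 38.1·u = (7.400, 37.37). Tangency of A1 to both parallel lines with radius 4.5 puts J and Z at S ± 4.5·n: J = (-4.414, 0.8741), Z = (4.414, -0.8741). Equal radii place Q and W the same way about G: Q = G + 4.5·n = (2.986, 38.25), W = G − 4.5·n = (11.81, 36.50). So W.x = 11.81.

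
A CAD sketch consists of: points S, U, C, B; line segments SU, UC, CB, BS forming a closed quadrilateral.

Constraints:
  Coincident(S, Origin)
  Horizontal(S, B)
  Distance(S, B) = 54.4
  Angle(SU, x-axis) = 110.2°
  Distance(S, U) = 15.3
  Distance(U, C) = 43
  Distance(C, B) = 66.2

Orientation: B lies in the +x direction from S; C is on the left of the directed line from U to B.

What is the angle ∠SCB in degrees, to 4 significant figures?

52.48°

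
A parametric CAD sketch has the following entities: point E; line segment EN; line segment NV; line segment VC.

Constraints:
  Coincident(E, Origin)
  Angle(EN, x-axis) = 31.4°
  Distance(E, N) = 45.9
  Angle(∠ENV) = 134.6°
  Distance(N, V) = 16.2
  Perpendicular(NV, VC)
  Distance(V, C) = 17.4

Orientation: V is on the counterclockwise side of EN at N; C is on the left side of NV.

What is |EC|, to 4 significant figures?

50.78

E is at the origin; EN runs at 31.4° with length 45.9, so N = 45.9·(cos 31.4°, sin 31.4°) = (39.18, 23.91). ∠ENV = 134.6°, so NV runs at 31.4° + (180° − 134.6°) = 76.80° from the x-axis; with |NV| = 16.2, V = N + 16.2·(cos 76.80°, sin 76.80°) = (42.88, 39.69). NV is perpendicular to VC; with |VC| = 17.4 on the left of NV, C = V + 17.4·(-0.9736, 0.2284) = (25.94, 43.66). Then |EC| = |C − E| = 50.78.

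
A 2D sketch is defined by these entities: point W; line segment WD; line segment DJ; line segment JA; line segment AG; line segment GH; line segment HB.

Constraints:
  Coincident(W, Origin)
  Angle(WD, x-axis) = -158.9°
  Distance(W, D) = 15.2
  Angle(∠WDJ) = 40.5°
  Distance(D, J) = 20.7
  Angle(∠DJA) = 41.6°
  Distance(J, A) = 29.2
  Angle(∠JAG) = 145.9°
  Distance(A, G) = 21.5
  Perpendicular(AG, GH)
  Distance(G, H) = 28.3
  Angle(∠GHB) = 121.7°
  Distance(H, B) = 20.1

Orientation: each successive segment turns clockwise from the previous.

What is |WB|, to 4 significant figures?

36.03

AG ⟂ GH, so GH runs at 159.1°; with |GH| = 28.3, H = (-31.78, -25.68). ∠GHB = 121.7° gives HB at 100.8° from the x-axis; with |HB| = 20.1, B = (-35.54, -5.937). Then |WB| = |B − W| = 36.03.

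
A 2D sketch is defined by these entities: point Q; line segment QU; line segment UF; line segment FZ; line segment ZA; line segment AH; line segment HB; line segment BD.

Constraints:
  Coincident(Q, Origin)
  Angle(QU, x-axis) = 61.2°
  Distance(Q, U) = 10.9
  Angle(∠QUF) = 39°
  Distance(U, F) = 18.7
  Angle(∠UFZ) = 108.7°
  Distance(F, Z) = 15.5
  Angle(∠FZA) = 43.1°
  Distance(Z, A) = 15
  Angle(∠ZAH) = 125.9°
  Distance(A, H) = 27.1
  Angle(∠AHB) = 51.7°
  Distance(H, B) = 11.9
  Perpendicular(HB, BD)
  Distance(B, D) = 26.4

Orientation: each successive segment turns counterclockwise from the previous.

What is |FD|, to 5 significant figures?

17.830

∠AHB = 51.7° gives HB at -127.20° from the x-axis; with |HB| = 11.9, B = (-15.535, 15.331). The perpendicularity gives BD at right angles to HB, so BD runs at -37.200°; with |BD| = 26.4, D = (5.4933, -0.63059). Then |FD| = |D − F| = 17.830.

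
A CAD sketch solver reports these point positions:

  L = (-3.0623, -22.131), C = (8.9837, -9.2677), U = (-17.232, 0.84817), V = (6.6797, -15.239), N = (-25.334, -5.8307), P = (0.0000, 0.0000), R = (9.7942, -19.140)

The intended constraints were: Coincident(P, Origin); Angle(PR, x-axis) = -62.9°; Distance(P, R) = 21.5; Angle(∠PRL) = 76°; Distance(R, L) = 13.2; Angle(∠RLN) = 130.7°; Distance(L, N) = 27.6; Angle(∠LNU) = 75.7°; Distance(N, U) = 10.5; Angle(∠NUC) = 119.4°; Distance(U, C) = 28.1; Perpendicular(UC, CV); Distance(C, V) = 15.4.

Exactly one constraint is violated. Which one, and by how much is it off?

Distance(C, V) = 15.4 — off by 9.00.

P = (0.00, 0.00) ✓; PR at -62.90° ✓; |PR| = 21.50 ✓; ∠PRL = 76.00° ✓; |RL| = 13.20 ✓; ∠RLN = 130.7° ✓; |LN| = 27.60 ✓; ∠LNU = 75.70° ✓; |NU| = 10.50 ✓; ∠NUC = 119.4° ✓; |UC| = 28.10 ✓; ∠(UC, CV) = 90.00° ✓; |CV| = 6.400 ✗.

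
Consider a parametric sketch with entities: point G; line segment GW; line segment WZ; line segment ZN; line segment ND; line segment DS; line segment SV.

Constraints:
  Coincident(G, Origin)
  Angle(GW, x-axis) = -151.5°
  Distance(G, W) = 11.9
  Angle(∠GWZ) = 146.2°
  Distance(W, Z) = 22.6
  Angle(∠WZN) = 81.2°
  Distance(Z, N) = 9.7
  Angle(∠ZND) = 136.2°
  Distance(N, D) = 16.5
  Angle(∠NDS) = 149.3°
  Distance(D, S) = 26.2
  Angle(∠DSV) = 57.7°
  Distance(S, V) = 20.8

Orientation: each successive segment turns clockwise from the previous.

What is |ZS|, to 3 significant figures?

46.5

G is at the origin; GW runs at -151.5° with length 11.9, so W = (-10.5, -5.68). ∠GWZ = 146.2° gives WZ at 175° from the x-axis; with |WZ| = 22.6, Z = (-33.0, -3.59). ∠WZN = 81.2° gives ZN at 75.9° from the x-axis; with |ZN| = 9.7, N = (-30.6, 5.82). ∠ZND = 136.2° gives ND at 32.1° from the x-axis; with |ND| = 16.5, D = (-16.6, 14.6). ∠NDS = 149.3° gives DS at 1.40° from the x-axis; with |DS| = 26.2, S = (9.57, 15.2). Then |ZS| = |S − Z| = 46.5.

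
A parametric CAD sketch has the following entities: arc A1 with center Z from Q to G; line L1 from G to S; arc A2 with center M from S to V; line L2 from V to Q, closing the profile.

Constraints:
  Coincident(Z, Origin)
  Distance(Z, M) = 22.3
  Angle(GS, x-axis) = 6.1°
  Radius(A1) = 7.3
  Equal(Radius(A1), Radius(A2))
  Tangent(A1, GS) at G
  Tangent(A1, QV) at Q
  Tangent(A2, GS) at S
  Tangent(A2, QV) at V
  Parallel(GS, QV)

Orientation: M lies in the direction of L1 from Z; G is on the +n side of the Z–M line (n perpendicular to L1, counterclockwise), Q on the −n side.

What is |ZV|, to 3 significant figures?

23.5

The slot axis is L1's direction at 6.1°, so u = (cos 6.1°, sin 6.1°) = (0.994, 0.106) and n = (−sin 6.1°, cos 6.1°) = (-0.106, 0.994). Z is at the origin and M lies 22.3 along u from Z, so M = 22.3·u = (22.2, 2.37). Tangency of A1 to both parallel lines with radius 7.3 puts G and Q at Z ± 7.3·n: G = (-0.776, 7.26), Q = (0.776, -7.26). Equal radii place S and V the same way about M: S = M + 7.3·n = (21.4, 9.63), V = M − 7.3·n = (22.9, -4.89). Then |ZV| = |V − Z| = 23.5.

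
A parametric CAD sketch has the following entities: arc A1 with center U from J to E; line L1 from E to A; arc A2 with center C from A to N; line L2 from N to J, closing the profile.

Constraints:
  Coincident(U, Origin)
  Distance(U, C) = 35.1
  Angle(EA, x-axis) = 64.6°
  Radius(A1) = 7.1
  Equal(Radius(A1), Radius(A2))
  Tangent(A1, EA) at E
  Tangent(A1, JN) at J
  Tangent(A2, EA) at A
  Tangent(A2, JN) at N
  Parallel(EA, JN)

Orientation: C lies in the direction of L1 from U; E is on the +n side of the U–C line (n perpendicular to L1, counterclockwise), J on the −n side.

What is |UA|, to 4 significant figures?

35.81

Tangency of A1 to both parallel lines with radius 7.1 puts E and J at U ± 7.1·n: E = (-6.414, 3.045), J = (6.414, -3.045). Equal radii place A and N the same way about C: A = C + 7.1·n = (8.642, 34.75), N = C − 7.1·n = (21.47, 28.66). Then |UA| = |A − U| = 35.81.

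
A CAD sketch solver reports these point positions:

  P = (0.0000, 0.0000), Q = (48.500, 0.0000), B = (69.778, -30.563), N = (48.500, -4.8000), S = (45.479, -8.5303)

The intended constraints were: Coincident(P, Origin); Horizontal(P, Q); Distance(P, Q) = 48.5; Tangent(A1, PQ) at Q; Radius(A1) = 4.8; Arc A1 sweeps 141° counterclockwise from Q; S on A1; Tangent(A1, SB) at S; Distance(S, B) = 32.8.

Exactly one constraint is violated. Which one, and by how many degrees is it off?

Tangent(A1, SB) at S — off by 3.20°.

P = (0.00, 0.00) ✓; P.y = 0.00, Q.y = 0.00 ✓; |PQ| = 48.50 ✓; ∠(NQ, QP) = 90.00° ✓; |NQ| = 4.800 ✓; bearing(N→S) − bearing(N→Q) = 141.0° ✓; |NS| = 4.800 ✓; ∠(NS, SB) = 93.20° ✗; |SB| = 32.80 ✓.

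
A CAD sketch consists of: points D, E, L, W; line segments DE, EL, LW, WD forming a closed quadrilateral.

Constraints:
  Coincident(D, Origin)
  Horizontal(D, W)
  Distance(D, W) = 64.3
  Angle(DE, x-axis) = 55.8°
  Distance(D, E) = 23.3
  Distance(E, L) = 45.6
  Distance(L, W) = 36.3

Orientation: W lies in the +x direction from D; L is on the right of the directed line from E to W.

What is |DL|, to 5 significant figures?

40.464

D is at the origin; DW is horizontal with |DW| = 64.3 and W in +x, so W = (64.3, 0). DE runs at 55.8° with |DE| = 23.3, so E = (13.097, 19.271). L is determined by |EL| = 45.6 and |LW| = 36.3 together: it lies at the intersection of circle(E, 45.6) and circle(W, 36.3). With |EW| = 54.710, the foot of the radical line on EW is 34.316 from E and the perpendicular offset is √(45.6² − 34.316²) = 30.030. Taking the right-of-EW solution: L = (34.636, -20.921).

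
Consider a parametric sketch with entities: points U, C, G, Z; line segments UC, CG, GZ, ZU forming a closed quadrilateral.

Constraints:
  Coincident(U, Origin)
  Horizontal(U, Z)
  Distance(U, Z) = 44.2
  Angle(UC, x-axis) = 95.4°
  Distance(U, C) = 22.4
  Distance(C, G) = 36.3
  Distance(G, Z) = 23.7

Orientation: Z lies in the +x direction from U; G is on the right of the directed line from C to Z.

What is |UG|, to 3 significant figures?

21.9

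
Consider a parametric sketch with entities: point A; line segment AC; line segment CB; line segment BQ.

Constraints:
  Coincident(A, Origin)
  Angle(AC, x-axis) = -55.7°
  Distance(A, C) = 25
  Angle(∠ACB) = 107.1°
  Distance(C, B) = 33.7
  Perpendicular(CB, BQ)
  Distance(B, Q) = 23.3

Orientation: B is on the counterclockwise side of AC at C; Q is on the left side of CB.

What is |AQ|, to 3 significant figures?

41.1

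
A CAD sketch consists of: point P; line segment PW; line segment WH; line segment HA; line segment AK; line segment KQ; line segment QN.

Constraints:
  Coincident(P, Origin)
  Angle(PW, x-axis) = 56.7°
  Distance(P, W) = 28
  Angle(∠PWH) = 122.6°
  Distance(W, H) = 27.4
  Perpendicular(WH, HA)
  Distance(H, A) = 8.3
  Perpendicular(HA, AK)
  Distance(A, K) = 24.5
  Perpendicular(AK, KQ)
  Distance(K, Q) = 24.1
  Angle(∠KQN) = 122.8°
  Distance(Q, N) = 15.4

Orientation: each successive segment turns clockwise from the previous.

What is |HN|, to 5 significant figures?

26.765

P is at the origin; PW runs at 56.7° with length 28.0, so W = (15.373, 23.403). ∠PWH = 122.6° gives WH at -0.70000° from the x-axis; with |WH| = 27.4, H = (42.771, 23.068). WH is perpendicular to HA, so HA runs at -90.700°; with |HA| = 8.3, A = (42.669, 14.768). HA is perpendicular to AK, so AK runs at 179.30°; with |AK| = 24.5, K = (18.171, 15.068). AK is perpendicular to KQ, so KQ runs at 89.300°; with |KQ| = 24.1, Q = (18.465, 39.166). ∠KQN = 122.8° gives QN at 32.100° from the x-axis; with |QN| = 15.4, N = (31.511, 47.350). Then |HN| = |N − H| = 26.765.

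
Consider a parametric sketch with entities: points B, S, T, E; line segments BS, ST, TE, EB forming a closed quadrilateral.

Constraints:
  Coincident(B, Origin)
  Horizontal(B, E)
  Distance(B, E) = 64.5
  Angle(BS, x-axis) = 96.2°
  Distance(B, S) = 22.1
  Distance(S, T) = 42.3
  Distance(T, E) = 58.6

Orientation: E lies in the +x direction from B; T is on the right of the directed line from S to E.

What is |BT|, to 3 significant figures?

20.8

B is at the origin; BE is horizontal with |BE| = 64.5 and E in +x, so E = (64.5, 0). BS runs at 96.2° with |BS| = 22.1, so S = (-2.39, 22.0). T is determined by |ST| = 42.3 and |TE| = 58.6 together: it lies at the intersection of circle(S, 42.3) and circle(E, 58.6). With |SE| = 70.4, the foot of the radical line on SE is 23.5 from S and the perpendicular offset is √(42.3² − 23.5²) = 35.2. Taking the right-of-SE solution: T = (8.99, -18.8).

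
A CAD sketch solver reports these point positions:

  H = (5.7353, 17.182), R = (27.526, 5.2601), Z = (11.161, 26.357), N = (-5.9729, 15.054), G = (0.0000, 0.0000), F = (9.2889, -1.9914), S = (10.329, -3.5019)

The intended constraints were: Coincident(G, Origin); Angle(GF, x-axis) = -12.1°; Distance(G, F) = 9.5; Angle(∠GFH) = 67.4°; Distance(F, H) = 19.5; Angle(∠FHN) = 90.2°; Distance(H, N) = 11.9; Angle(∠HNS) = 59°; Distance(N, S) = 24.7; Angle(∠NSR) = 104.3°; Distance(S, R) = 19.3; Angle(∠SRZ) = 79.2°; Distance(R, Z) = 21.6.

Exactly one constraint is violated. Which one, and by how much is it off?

Distance(R, Z) = 21.6 — off by 5.10.

G = (0.00, 0.00) ✓; GF at -12.10° ✓; |GF| = 9.500 ✓; ∠GFH = 67.40° ✓; |FH| = 19.50 ✓; ∠FHN = 90.20° ✓; |HN| = 11.90 ✓; ∠HNS = 59.00° ✓; |NS| = 24.70 ✓; ∠NSR = 104.3° ✓; |SR| = 19.30 ✓; ∠SRZ = 79.20° ✓; |RZ| = 26.70 ✗.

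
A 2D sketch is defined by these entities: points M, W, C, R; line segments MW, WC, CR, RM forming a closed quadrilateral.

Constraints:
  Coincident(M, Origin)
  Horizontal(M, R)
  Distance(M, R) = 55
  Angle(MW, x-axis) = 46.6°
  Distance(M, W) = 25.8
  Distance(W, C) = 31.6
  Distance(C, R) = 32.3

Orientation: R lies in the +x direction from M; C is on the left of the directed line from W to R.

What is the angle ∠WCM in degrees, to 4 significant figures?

10.47°

Checks: M = (0.00, 0.00) ✓; |WC| = 31.60 ✓; |CR| = 32.30 ✓.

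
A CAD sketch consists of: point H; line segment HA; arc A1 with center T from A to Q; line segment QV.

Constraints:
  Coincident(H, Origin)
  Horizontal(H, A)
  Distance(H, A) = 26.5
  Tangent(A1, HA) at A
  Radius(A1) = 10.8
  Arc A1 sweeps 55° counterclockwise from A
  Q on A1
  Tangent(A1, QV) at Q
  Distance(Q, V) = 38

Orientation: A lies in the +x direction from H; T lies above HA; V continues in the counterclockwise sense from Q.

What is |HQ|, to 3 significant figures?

35.6

H is at the origin; H and A share the same y with |HA| = 26.5 and A on the +x side, so A = (26.5, 0.00). A1 meets HA tangentially, so TA is at right angles to HA, so T = A + (0, 10.8) = (26.5, 10.8). On A1, A sits at bearing -90° from T; a 55° counterclockwise sweep puts Q at bearing -35°, so Q = T + 10.8·(cos -35°, sin -35°) = (35.3, 4.61). Then |HQ| = |Q − H| = 35.6.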